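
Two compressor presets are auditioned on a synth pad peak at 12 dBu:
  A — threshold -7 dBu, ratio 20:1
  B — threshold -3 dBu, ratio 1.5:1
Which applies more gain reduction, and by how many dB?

A, by 13.05 dB

A: GR = 19 − 19/20 = 18.05 dB.
B: GR = 15 − 15/1.5 = 5 dB.
A reduces 13.05 dB more.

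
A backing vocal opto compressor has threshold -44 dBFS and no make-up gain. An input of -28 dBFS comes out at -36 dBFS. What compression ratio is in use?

Input overshoot = -28 − (-44) = 16 dB; output overshoot = -36 − (-44) = 8 dB.
Ratio = 16 / 8 = 2.

2:1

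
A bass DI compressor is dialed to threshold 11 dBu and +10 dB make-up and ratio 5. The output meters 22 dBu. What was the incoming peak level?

Remove make-up: 22 − 10 = 12 dBu.
Post-compression overshoot = 12 − 11 = 1 dB.
Before 5:1 compression the overshoot was 1 × 5 = 5 dB, so input = 11 + 5 = 16 dBu.

16 dBu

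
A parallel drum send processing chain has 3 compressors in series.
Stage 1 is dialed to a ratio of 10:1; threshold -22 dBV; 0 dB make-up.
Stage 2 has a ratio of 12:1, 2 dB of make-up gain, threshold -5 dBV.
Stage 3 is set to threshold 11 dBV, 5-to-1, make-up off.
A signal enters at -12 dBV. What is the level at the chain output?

-19 dBV

Stage 1: overshoot 10 dB → 10/10 = 1 dB → -21 dBV.
Stage 2: -21 dBV ≤ -5 dBV, so stage 2 doesn't engage; make-up brings it to -19 dBV.
Stage 3: -19 dBV is at or below the 11 dBV threshold — no compression; output -19 dBV.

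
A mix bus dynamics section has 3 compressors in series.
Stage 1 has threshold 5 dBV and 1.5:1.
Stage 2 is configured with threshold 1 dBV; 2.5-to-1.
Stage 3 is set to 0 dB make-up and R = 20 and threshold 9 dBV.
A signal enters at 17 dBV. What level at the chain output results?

Stage 1: 17 dBV is 12 dB over 5 dBV; at 1.5:1 that becomes 8 dB over, giving 13 dBV.
Stage 2: overshoot 12 dB → 12/2.5 = 4.8 dB → 5.8 dBV.
Stage 3: below threshold (5.8 ≤ 9); passes unchanged; output 5.8 dBV.

5.8 dBV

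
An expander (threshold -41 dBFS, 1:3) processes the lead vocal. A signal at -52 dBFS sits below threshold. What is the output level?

The input is 11 dB below the -41 dBFS threshold.
A 1:3 expander multiplies undershoot by 3: 11 × 3 = 33 dB below threshold.
Output = -41 − 33 = -74 dBFS.

-74 dBFS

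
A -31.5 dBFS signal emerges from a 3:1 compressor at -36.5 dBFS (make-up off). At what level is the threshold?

Let T be the threshold. Output overshoot = (input overshoot)/R, so -36.5 − T = (-31.5 − T)/3.
3·(-36.5 − T) = -31.5 − T → 2·T = -109.5 − (-31.5) = -78.
T = -78/2 = -39 dBFS.

-39 dBFS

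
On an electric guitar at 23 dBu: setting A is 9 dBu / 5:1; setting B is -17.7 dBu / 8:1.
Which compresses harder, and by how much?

B, by 24.4125 dB

A: GR = 14 − 14/5 = 11.2 dB.
B: GR = 40.7 − 40.7/8 = 35.6125 dB.
B applies 24.4125 dB more gain reduction.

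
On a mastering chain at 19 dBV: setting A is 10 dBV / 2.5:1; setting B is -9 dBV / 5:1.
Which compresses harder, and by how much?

B, by 17 dB

A: 9 dB over, compressed to 3.6 dB over, so 5.4 dB of GR.
B: 28 dB over, compressed to 5.6 dB over, so 22.4 dB of GR.
Difference: 17 dB in favour of B.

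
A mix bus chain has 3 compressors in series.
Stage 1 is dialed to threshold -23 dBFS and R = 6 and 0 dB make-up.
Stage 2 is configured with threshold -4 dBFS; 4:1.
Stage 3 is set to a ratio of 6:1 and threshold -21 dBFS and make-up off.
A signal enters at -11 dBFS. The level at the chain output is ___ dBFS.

Stage 1: -11 dBFS is 12 dB over -23 dBFS; at 6:1 that becomes 2 dB over, giving -21 dBFS.
Stage 2: -21 dBFS is at or below the -4 dBFS threshold — no compression; output -21 dBFS.
Stage 3: -21 dBFS ≤ -21 dBFS, so stage 3 doesn't engage; output -21 dBFS.

-21 dBFS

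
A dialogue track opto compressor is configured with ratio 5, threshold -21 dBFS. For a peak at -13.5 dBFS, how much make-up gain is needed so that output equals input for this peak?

6 dB

The peak compresses to -21 + 7.5/5 = -19.5 dBFS.
To reach -13.5 dBFS requires -13.5 − (-19.5) = 6 dB of make-up.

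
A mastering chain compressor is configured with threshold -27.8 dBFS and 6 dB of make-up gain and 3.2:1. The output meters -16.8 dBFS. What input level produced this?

Before make-up, the level was -16.8 − 6 = -22.8 dBFS.
The compressed level sits -22.8 − (-27.8) = 5 dB over threshold.
Before 3.2:1 compression the overshoot was 5 × 3.2 = 16 dB, so input = -27.8 + 16 = -11.8 dBFS.

-11.8 dBFS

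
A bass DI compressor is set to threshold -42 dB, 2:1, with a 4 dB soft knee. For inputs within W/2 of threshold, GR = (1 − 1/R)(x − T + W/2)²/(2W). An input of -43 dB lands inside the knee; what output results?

x − T + W/2 = -43 − (-42) + 2 = 1.
GR = (1 − 1/2) × 1² / 8 = 0.5 × 1 / 8 = 0.0625 dB.
Output = -43 − 0.0625 = -43.0625 dB.

-43.0625 dB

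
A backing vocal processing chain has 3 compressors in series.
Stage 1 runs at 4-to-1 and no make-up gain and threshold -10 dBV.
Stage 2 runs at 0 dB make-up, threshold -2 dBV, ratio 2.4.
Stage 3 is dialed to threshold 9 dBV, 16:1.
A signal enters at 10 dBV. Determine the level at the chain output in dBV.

-5 dBV

Stage 1: 10 dBV is 20 dB over -10 dBV; at 4:1 that becomes 5 dB over, giving -5 dBV.
Stage 2: -5 dBV ≤ -2 dBV, so stage 2 doesn't engage; output -5 dBV.
Stage 3: -5 dBV ≤ 9 dBV, so stage 3 doesn't engage; output -5 dBV.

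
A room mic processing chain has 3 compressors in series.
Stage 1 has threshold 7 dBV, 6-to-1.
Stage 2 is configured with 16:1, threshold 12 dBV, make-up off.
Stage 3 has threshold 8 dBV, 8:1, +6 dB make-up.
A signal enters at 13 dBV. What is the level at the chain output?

Stage 1: overshoot 6 dB → 6/6 = 1 dB → 8 dBV.
Stage 2: below threshold (8 ≤ 12); passes unchanged; output 8 dBV.
Stage 3: 8 dBV ≤ 8 dBV, so stage 3 doesn't engage; make-up brings it to 14 dBV.

14 dBV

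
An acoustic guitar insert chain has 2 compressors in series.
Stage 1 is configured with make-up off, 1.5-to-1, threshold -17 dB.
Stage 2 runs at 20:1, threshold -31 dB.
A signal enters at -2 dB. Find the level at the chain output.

-29.8 dB

Stage 1: overshoot 15 dB → 15/1.5 = 10 dB → -7 dB.
Stage 2: overshoot 24 dB → 24/20 = 1.2 dB → -29.8 dB.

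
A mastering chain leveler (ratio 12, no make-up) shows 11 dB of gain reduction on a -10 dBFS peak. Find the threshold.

-22 dBFS

Gain reduction = -10 − (-21) = 11 dB; output overshoot = GR / (R − 1) = 11 / 11 = 1 dB.
Threshold = output − output overshoot = -21 − 1 = -22 dBFS.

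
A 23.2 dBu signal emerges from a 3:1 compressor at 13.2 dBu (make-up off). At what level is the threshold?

Input is 15 dB above T (since output overshoot × R = input overshoot: (13.2 − T)·3 = 23.2 − T gives T = 8.2 dBu).
Check: 8.2 + (23.2 − 8.2)/3 = 8.2 + 5 = 13.2 dBu. ✓

8.2 dBu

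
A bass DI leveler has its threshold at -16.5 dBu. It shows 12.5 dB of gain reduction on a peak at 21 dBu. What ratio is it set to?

Input overshoot = 21 − (-16.5) = 37.5 dB.
Output overshoot = 37.5 − 12.5 = 25 dB.
Ratio = input overshoot / output overshoot = 37.5 / 25 = 1.5.

1.5:1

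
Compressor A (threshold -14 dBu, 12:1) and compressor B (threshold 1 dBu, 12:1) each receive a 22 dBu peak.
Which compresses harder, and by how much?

A: GR = 36 − 36/12 = 33 dB.
B: GR = 21 − 21/12 = 19.25 dB.
A applies 13.75 dB more gain reduction.

A, by 13.75 dB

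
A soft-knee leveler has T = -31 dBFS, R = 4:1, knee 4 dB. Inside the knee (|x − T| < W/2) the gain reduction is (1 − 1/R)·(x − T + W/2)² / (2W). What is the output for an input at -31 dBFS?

-31.375 dBFS

x − T + W/2 = -31 − (-31) + 2 = 2.
GR = (1 − 1/4) × 2² / 8 = 0.75 × 4 / 8 = 0.375 dB.
Output = -31 − 0.375 = -31.375 dBFS.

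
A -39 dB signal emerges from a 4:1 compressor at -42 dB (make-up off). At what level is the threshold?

-43 dB

Let T be the threshold. Output overshoot = (input overshoot)/R, so -42 − T = (-39 − T)/4.
4·(-42 − T) = -39 − T → 3·T = -168 − (-39) = -129.
T = -129/3 = -43 dB.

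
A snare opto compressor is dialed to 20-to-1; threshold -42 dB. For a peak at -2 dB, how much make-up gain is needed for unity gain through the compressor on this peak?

Without make-up, output = threshold + overshoot/20 = -42 + 2 = -40 dB.
Gap to target: 38 dB.

38 dB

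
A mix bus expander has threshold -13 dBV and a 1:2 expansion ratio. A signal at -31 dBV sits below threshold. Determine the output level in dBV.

Undershoot = (-13) − (-31) = 18 dB.
At 1:2, that expands to 36 dB under threshold.
Output = -13 − 36 = -49 dBV.

-49 dBV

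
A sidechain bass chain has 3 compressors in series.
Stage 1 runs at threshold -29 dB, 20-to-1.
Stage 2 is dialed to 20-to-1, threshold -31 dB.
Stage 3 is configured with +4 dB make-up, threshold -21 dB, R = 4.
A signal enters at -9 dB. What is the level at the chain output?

Stage 1: -9 dB is 20 dB over -29 dB; at 20:1 that becomes 1 dB over, giving -28 dB.
Stage 2: overshoot 3 dB → 3/20 = 0.15 dB → -30.85 dB.
Stage 3: -30.85 dB is at or below the -21 dB threshold — no compression; make-up brings it to -26.85 dB.

-26.85 dB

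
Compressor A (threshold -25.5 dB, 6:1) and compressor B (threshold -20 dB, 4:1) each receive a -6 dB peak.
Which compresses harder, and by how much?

A: GR = 19.5 − 19.5/6 = 16.25 dB.
B: GR = 14 − 14/4 = 10.5 dB.
Difference: 5.75 dB in favour of A.

A, by 5.75 dB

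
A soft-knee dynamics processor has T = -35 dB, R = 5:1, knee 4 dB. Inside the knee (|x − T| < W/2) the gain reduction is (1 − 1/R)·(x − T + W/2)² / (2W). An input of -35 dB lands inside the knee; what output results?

-35.4 dB

x − T + W/2 = -35 − (-35) + 2 = 2.
GR = (1 − 1/5) × 2² / 8 = 0.8 × 4 / 8 = 0.4 dB.
Output = -35 − 0.4 = -35.4 dB.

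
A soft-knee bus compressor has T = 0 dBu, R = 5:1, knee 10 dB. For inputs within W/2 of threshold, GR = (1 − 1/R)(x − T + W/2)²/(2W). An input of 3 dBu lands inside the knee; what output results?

0.44 dBu

x − T + W/2 = 3 − 0 + 5 = 8.
GR = (1 − 1/5) × 8² / 20 = 0.8 × 64 / 20 = 2.56 dB.
Output = 3 − 2.56 = 0.44 dBu.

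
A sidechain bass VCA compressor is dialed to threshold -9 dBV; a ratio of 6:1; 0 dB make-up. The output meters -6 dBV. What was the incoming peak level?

The compressed level sits -6 − (-9) = 3 dB over threshold.
Before 6:1 compression the overshoot was 3 × 6 = 18 dB, so input = -9 + 18 = 9 dBV.

9 dBV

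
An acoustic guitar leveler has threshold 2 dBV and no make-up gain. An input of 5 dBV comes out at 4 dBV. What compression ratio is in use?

1.5:1

Input overshoot = 5 − 2 = 3 dB; output overshoot = 4 − 2 = 2 dB.
Ratio = 3 / 2 = 1.5.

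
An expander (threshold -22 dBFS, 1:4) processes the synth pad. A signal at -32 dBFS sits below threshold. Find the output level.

-62 dBFS

The input is 10 dB below the -22 dBFS threshold.
A 1:4 expander multiplies undershoot by 4: 10 × 4 = 40 dB below threshold.
Output = -22 − 40 = -62 dBFS.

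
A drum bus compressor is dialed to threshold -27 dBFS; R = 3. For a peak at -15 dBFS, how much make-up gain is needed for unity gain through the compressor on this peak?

The peak compresses to -27 + 12/3 = -23 dBFS.
To reach -15 dBFS requires -15 − (-23) = 8 dB of make-up.

8 dB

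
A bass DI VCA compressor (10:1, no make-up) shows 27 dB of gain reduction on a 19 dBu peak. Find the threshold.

Input is 30 dB above T (since output overshoot × R = input overshoot: (-8 − T)·10 = 19 − T gives T = -11 dBu).
Check: -11 + (19 − (-11))/10 = -11 + 3 = -8 dBu. ✓

-11 dBu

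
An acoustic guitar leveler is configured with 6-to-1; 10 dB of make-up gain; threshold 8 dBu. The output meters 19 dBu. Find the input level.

Before make-up, the level was 19 − 10 = 9 dBu.
The compressed level sits 9 − 8 = 1 dB over threshold.
Input overshoot = R × output overshoot = 6 dB → input = 8 + 6 = 14 dBu.

14 dBu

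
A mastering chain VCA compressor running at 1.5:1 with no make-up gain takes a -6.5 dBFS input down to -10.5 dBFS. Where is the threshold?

-18.5 dBFS

Let T be the threshold. Output overshoot = (input overshoot)/R, so -10.5 − T = (-6.5 − T)/1.5.
1.5·(-10.5 − T) = -6.5 − T → 0.5·T = -15.75 − (-6.5) = -9.25.
T = -9.25/0.5 = -18.5 dBFS.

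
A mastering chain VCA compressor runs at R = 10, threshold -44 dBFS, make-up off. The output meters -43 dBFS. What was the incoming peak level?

-34 dBFS

That's 1 dB above the -44 dBFS threshold.
Input overshoot = R × output overshoot = 10 dB → input = -44 + 10 = -34 dBFS.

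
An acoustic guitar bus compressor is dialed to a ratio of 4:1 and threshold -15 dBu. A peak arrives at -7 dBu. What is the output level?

-13 dBu

The input is 8 dB above the -15 dBu threshold.
At 4:1 the overshoot is divided by 4, leaving 2 dB above threshold.
Output = -15 + 2 = -13 dBu.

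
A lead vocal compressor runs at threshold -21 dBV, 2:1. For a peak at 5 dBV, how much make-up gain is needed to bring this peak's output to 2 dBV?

Overshoot 26 dB → 26/2 = 13 dB after compression, so the compressed level is -21 + 13 = -8 dBV.
Make-up = target − compressed = 2 − (-8) = 10 dB.

10 dB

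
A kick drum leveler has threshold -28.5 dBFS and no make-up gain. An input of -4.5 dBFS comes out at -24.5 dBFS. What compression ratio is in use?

6:1

Input overshoot = -4.5 − (-28.5) = 24 dB; output overshoot = -24.5 − (-28.5) = 4 dB.
Ratio = 24 / 4 = 6.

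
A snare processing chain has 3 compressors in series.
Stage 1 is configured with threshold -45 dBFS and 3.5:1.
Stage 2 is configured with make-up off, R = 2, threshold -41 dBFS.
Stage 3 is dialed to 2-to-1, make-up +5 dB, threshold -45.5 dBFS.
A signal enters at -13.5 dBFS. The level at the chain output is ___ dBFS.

Stage 1: -13.5 dBFS is 31.5 dB over -45 dBFS; at 3.5:1 that becomes 9 dB over, giving -36 dBFS.
Stage 2: -36 dBFS is 5 dB over -41 dBFS; at 2:1 that becomes 2.5 dB over, giving -38.5 dBFS.
Stage 3: -38.5 dBFS is 7 dB over -45.5 dBFS; at 2:1 that becomes 3.5 dB over, giving -42 dBFS; +5 dB make-up → -37 dBFS.

-37 dBFS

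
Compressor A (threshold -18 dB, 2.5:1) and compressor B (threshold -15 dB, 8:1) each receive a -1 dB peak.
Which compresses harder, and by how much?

B, by 2.05 dB

A: 17 dB over, compressed to 6.8 dB over, so 10.2 dB of GR.
B: 14 dB over, compressed to 1.75 dB over, so 12.25 dB of GR.
B reduces 2.05 dB more.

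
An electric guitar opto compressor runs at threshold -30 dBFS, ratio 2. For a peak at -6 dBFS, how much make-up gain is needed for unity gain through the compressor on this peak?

The peak compresses to -30 + 24/2 = -18 dBFS.
To reach -6 dBFS requires -6 − (-18) = 12 dB of make-up.

12 dB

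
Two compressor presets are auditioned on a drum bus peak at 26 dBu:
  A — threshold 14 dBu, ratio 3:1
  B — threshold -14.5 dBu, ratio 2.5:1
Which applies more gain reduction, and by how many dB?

A: GR = 12 − 12/3 = 8 dB.
B: GR = 40.5 − 40.5/2.5 = 24.3 dB.
Difference: 16.3 dB in favour of B.

B, by 16.3 dB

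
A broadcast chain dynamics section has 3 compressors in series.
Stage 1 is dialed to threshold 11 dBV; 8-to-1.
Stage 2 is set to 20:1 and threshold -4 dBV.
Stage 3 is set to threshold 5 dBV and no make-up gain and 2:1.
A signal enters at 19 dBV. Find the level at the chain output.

Stage 1: 8 dB above 11 dBV, reduced 8:1 to 1 dB above → 12 dBV.
Stage 2: overshoot 16 dB → 16/20 = 0.8 dB → -3.2 dBV.
Stage 3: -3.2 dBV is at or below the 5 dBV threshold — no compression; output -3.2 dBV.

-3.2 dBV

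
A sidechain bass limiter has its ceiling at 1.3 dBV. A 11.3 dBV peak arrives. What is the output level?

At ∞:1, everything above 1.3 dBV is held at the ceiling.

1.3 dBV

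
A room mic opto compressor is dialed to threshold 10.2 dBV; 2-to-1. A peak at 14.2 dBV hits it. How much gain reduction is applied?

14.2 dBV exceeds the threshold by 4 dB.
At 2:1, output sits 4/2 = 2 dB above threshold.
So the signal is attenuated by 4 − 2 = 2 dB.

2 dB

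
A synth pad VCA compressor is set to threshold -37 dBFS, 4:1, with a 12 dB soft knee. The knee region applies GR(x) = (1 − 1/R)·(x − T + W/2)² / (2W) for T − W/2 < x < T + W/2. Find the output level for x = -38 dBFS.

-38.78125 dBFS

x − T + W/2 = -38 − (-37) + 6 = 5.
GR = (1 − 1/4) × 5² / 24 = 0.75 × 25 / 24 = 0.78125 dB.
Output = -38 − 0.78125 = -38.78125 dBFS.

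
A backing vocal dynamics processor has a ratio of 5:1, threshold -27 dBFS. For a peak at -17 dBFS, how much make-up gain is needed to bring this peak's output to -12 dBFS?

The peak compresses to -27 + 10/5 = -25 dBFS.
To reach -12 dBFS requires -12 − (-25) = 13 dB of make-up.

13 dB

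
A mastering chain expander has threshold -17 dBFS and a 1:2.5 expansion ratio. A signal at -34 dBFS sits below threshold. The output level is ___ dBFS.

-59.5 dBFS

The input is 17 dB below the -17 dBFS threshold.
A 1:2.5 expander multiplies undershoot by 2.5: 17 × 2.5 = 42.5 dB below threshold.
Output = -17 − 42.5 = -59.5 dBFS.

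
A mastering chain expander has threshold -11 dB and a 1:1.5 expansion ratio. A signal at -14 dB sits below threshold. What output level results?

-15.5 dB

The input is 3 dB below the -11 dB threshold.
A 1:1.5 expander multiplies undershoot by 1.5: 3 × 1.5 = 4.5 dB below threshold.
Output = -11 − 4.5 = -15.5 dB.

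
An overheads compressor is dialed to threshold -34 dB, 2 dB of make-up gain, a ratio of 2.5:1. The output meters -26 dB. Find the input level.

-19 dB

Remove make-up: -26 − 2 = -28 dB.
The compressed level sits -28 − (-34) = 6 dB over threshold.
Undo the ratio: input overshoot = 6 × 2.5 = 15 dB, giving input = -19 dB.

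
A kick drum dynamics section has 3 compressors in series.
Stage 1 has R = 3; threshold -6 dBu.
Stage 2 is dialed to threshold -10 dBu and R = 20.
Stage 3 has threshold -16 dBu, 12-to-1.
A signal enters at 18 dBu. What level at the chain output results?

Stage 1: 24 dB above -6 dBu, reduced 3:1 to 8 dB above → 2 dBu.
Stage 2: 12 dB above -10 dBu, reduced 20:1 to 0.6 dB above → -9.4 dBu.
Stage 3: overshoot 6.6 dB → 6.6/12 = 0.55 dB → -15.45 dBu.

-15.45 dBu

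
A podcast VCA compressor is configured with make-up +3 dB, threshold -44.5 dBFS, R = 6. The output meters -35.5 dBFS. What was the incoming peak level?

-8.5 dBFS

Remove make-up: -35.5 − 3 = -38.5 dBFS.
Post-compression overshoot = -38.5 − (-44.5) = 6 dB.
Input overshoot = R × output overshoot = 36 dB → input = -44.5 + 36 = -8.5 dBFS.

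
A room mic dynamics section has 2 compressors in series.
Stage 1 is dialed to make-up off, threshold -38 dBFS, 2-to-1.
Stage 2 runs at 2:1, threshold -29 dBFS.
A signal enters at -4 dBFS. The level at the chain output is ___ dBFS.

-25 dBFS

Stage 1: 34 dB above -38 dBFS, reduced 2:1 to 17 dB above → -21 dBFS.
Stage 2: overshoot 8 dB → 8/2 = 4 dB → -25 dBFS.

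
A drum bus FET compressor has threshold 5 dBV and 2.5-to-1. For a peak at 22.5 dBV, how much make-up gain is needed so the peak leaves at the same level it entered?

The peak compresses to 5 + 17.5/2.5 = 12 dBV.
To reach 22.5 dBV requires 22.5 − 12 = 10.5 dB of make-up.

10.5 dB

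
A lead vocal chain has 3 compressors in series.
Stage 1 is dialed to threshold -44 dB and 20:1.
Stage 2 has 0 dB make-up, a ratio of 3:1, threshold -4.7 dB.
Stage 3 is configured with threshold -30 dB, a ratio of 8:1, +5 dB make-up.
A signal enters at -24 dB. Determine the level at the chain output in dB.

Stage 1: overshoot 20 dB → 20/20 = 1 dB → -43 dB.
Stage 2: -43 dB is at or below the -4.7 dB threshold — no compression; output -43 dB.
Stage 3: -43 dB ≤ -30 dB, so stage 3 doesn't engage; make-up brings it to -38 dB.

-38 dB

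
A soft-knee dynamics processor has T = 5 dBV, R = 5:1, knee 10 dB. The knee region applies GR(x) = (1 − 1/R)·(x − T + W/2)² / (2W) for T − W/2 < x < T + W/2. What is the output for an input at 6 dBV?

4.56 dBV

x − T + W/2 = 6 − 5 + 5 = 6.
GR = (1 − 1/5) × 6² / 20 = 0.8 × 36 / 20 = 1.44 dB.
Output = 6 − 1.44 = 4.56 dBV.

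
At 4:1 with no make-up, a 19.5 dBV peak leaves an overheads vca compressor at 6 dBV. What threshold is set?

Gain reduction = 19.5 − 6 = 13.5 dB; output overshoot = GR / (R − 1) = 13.5 / 3 = 4.5 dB.
Threshold = output − output overshoot = 6 − 4.5 = 1.5 dBV.

1.5 dBV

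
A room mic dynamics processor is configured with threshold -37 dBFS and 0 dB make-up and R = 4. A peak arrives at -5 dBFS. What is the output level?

-29 dBFS

-5 dBFS sits 32 dB over threshold.
The 32 dB excess becomes 8 dB after 4:1 reduction.
That puts the output at -29 dBFS.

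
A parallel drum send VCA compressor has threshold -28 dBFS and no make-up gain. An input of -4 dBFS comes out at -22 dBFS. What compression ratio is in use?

Input overshoot = -4 − (-28) = 24 dB; output overshoot = -22 − (-28) = 6 dB.
Ratio = 24 / 6 = 4.

4:1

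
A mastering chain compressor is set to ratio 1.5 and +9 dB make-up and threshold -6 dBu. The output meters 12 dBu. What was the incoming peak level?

7.5 dBu

Before make-up, the level was 12 − 9 = 3 dBu.
The compressed level sits 3 − (-6) = 9 dB over threshold.
Input overshoot = R × output overshoot = 13.5 dB → input = -6 + 13.5 = 7.5 dBu.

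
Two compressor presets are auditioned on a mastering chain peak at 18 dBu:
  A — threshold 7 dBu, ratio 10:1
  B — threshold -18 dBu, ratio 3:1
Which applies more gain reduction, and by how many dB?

A: GR = 11 − 11/10 = 9.9 dB.
B: GR = 36 − 36/3 = 24 dB.
B applies 14.1 dB more gain reduction.

B, by 14.1 dB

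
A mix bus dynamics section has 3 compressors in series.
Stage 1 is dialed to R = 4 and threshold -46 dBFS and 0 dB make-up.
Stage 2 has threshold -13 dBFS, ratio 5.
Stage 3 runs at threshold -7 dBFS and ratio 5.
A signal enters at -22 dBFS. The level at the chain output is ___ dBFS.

-40 dBFS

Stage 1: overshoot 24 dB → 24/4 = 6 dB → -40 dBFS.
Stage 2: below threshold (-40 ≤ -13); passes unchanged; output -40 dBFS.
Stage 3: below threshold (-40 ≤ -7); passes unchanged; output -40 dBFS.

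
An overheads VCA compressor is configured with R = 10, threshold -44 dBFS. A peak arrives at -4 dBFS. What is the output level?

-40 dBFS

Overshoot: -4 − (-44) = 40 dB.
The 40 dB excess becomes 4 dB after 10:1 reduction.
Output = -44 + 4 = -40 dBFS.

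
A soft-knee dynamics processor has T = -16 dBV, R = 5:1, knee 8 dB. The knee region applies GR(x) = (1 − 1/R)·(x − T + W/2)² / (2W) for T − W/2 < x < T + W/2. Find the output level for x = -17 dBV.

-17.45 dBV

x − T + W/2 = -17 − (-16) + 4 = 3.
GR = (1 − 1/5) × 3² / 16 = 0.8 × 9 / 16 = 0.45 dB.
Output = -17 − 0.45 = -17.45 dBV.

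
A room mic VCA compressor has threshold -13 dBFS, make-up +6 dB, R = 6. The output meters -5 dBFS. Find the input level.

Stripping the +6 dB make-up gives -11 dBFS at the gain stage.
Post-compression overshoot = -11 − (-13) = 2 dB.
Before 6:1 compression the overshoot was 2 × 6 = 12 dB, so input = -13 + 12 = -1 dBFS.

-1 dBFS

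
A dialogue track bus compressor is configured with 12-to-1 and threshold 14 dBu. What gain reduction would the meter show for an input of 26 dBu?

11 dB

26 dBu exceeds the threshold by 12 dB.
At 12:1, output sits 12/12 = 1 dB above threshold.
So the signal is attenuated by 12 − 1 = 11 dB.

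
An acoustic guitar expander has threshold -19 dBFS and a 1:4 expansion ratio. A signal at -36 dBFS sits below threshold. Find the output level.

-87 dBFS

Below threshold, a 1:4 expander applies gain = (4−1)×(T − x) of attenuation.
(4−1) × 17 = 51 dB, so output = -36 − 51 = -87 dBFS.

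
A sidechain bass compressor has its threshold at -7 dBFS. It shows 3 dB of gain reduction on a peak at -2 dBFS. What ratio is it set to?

2.5:1

Input overshoot = -2 − (-7) = 5 dB.
Output overshoot = 5 − 3 = 2 dB.
Ratio = input overshoot / output overshoot = 5 / 2 = 2.5.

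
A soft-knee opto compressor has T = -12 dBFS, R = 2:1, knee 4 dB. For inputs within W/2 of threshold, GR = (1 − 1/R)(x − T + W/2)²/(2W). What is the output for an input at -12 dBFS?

-12.25 dBFS

x − T + W/2 = -12 − (-12) + 2 = 2.
GR = (1 − 1/2) × 2² / 8 = 0.5 × 4 / 8 = 0.25 dB.
Output = -12 − 0.25 = -12.25 dBFS.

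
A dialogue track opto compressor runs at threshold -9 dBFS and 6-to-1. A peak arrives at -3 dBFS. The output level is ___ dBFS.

-8 dBFS

-3 dBFS sits 6 dB over threshold.
6:1 compression reduces that to 6/6 = 1 dB over.
So the level is -9 + 1 = -8 dBFS.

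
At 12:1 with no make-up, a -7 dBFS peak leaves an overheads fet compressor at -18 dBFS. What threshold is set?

Let T be the threshold. Output overshoot = (input overshoot)/R, so -18 − T = (-7 − T)/12.
12·(-18 − T) = -7 − T → 11·T = -216 − (-7) = -209.
T = -209/11 = -19 dBFS.

-19 dBFS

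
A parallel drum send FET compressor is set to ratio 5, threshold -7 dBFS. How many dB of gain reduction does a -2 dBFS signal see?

The signal is 5 dB above threshold.
A 5:1 ratio leaves 1 dB of that excess.
Gain reduction = 5 − 1 = 4 dB.

4 dB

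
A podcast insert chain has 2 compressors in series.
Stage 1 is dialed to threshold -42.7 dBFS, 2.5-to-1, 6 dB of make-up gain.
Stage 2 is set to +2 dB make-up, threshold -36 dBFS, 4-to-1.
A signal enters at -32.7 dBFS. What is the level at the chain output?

Stage 1: overshoot 10 dB → 10/2.5 = 4 dB → -38.7 dBFS; +6 dB make-up → -32.7 dBFS.
Stage 2: -32.7 dBFS is 3.3 dB over -36 dBFS; at 4:1 that becomes 0.825 dB over, giving -35.175 dBFS; +2 dB make-up → -33.175 dBFS.

-33.175 dBFS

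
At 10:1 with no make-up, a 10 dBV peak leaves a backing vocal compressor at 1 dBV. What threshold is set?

Let T be the threshold. Output overshoot = (input overshoot)/R, so 1 − T = (10 − T)/10.
10·(1 − T) = 10 − T → 9·T = 10 − 10 = 0.
T = 0/9 = 0 dBV.

0 dBV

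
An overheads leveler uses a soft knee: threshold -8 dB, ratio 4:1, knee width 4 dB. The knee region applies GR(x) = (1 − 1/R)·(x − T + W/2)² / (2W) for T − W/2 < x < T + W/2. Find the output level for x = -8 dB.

-8.375 dB

x − T + W/2 = -8 − (-8) + 2 = 2.
GR = (1 − 1/4) × 2² / 8 = 0.75 × 4 / 8 = 0.375 dB.
Output = -8 − 0.375 = -8.375 dB.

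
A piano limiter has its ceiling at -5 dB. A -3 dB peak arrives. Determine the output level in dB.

-5 dB

The limiter clamps the peak to its -5 dB ceiling.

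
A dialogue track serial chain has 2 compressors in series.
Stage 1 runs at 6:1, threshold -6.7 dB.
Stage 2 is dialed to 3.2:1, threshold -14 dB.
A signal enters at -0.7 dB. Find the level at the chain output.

Stage 1: -0.7 dB is 6 dB over -6.7 dB; at 6:1 that becomes 1 dB over, giving -5.7 dB.
Stage 2: overshoot 8.3 dB → 8.3/3.2 = 2.59375 dB → -11.40625 dB.

-11.40625 dB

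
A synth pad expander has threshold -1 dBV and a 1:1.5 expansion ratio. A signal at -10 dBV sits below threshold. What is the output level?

Undershoot = (-1) − (-10) = 9 dB.
At 1:1.5, that expands to 13.5 dB under threshold.
Output = -1 − 13.5 = -14.5 dBV.

-14.5 dBV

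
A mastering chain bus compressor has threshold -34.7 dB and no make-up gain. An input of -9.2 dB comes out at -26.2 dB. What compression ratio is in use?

3:1

Input overshoot = -9.2 − (-34.7) = 25.5 dB; output overshoot = -26.2 − (-34.7) = 8.5 dB.
Ratio = 25.5 / 8.5 = 3.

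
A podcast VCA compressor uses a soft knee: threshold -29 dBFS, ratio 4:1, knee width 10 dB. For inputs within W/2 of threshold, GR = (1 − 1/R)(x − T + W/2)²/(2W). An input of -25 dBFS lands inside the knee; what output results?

x − T + W/2 = -25 − (-29) + 5 = 9.
GR = (1 − 1/4) × 9² / 20 = 0.75 × 81 / 20 = 3.0375 dB.
Output = -25 − 3.0375 = -28.0375 dBFS.

-28.0375 dBFS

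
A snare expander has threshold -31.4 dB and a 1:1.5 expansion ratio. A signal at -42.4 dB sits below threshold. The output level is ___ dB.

-47.9 dB

The input is 11 dB below the -31.4 dB threshold.
A 1:1.5 expander multiplies undershoot by 1.5: 11 × 1.5 = 16.5 dB below threshold.
Output = -31.4 − 16.5 = -47.9 dB.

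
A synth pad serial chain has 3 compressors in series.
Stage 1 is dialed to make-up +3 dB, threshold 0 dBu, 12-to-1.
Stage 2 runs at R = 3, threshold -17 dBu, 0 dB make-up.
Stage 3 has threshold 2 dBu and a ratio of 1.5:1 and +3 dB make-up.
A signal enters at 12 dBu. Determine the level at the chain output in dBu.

Stage 1: overshoot 12 dB → 12/12 = 1 dB → 1 dBu; +3 dB make-up → 4 dBu.
Stage 2: 21 dB above -17 dBu, reduced 3:1 to 7 dB above → -10 dBu.
Stage 3: -10 dBu is at or below the 2 dBu threshold — no compression; make-up brings it to -7 dBu.

-7 dBu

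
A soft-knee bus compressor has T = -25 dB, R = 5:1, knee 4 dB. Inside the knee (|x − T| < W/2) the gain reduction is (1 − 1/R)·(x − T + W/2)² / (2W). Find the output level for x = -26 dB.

x − T + W/2 = -26 − (-25) + 2 = 1.
GR = (1 − 1/5) × 1² / 8 = 0.8 × 1 / 8 = 0.1 dB.
Output = -26 − 0.1 = -26.1 dB.

-26.1 dB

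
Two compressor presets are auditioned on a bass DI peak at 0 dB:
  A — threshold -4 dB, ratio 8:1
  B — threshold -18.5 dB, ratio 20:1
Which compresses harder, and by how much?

A: overshoot 4 dB → output overshoot 0.5 dB → GR 3.5 dB.
B: overshoot 18.5 dB → output overshoot 0.925 dB → GR 17.575 dB.
B reduces 14.075 dB more.

B, by 14.075 dB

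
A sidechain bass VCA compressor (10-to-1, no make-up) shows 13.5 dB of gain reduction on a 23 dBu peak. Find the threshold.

8 dBu

Let T be the threshold. Output overshoot = (input overshoot)/R, so 9.5 − T = (23 − T)/10.
10·(9.5 − T) = 23 − T → 9·T = 95 − 23 = 72.
T = 72/9 = 8 dBu.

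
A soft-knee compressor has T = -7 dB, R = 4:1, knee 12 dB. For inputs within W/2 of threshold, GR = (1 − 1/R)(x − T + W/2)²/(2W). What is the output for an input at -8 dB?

x − T + W/2 = -8 − (-7) + 6 = 5.
GR = (1 − 1/4) × 5² / 24 = 0.75 × 25 / 24 = 0.78125 dB.
Output = -8 − 0.78125 = -8.78125 dB.

-8.78125 dB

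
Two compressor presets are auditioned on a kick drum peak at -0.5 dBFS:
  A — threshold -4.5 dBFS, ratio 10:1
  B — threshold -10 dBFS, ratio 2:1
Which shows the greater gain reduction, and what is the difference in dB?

A: 4 dB over, compressed to 0.4 dB over, so 3.6 dB of GR.
B: 9.5 dB over, compressed to 4.75 dB over, so 4.75 dB of GR.
B applies 1.15 dB more gain reduction.

B, by 1.15 dB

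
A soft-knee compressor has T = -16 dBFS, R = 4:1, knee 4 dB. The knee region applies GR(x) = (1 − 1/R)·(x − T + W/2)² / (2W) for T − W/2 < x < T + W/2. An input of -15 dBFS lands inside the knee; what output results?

x − T + W/2 = -15 − (-16) + 2 = 3.
GR = (1 − 1/4) × 3² / 8 = 0.75 × 9 / 8 = 0.84375 dB.
Output = -15 − 0.84375 = -15.84375 dBFS.

-15.84375 dBFS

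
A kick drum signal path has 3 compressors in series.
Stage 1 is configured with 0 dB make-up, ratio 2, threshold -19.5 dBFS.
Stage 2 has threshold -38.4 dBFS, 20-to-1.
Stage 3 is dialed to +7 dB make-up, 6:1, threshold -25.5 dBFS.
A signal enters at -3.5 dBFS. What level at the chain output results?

Stage 1: -3.5 dBFS is 16 dB over -19.5 dBFS; at 2:1 that becomes 8 dB over, giving -11.5 dBFS.
Stage 2: 26.9 dB above -38.4 dBFS, reduced 20:1 to 1.345 dB above → -37.055 dBFS.
Stage 3: below threshold (-37.055 ≤ -25.5); passes unchanged; make-up brings it to -30.055 dBFS.

-30.055 dBFS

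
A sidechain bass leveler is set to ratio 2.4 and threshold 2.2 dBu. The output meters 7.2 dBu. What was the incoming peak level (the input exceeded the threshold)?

That's 5 dB above the 2.2 dBu threshold.
Input overshoot = R × output overshoot = 12 dB → input = 2.2 + 12 = 14.2 dBu.

14.2 dBu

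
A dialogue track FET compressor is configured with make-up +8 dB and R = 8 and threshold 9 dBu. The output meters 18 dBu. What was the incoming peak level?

17 dBu

Remove make-up: 18 − 8 = 10 dBu.
Post-compression overshoot = 10 − 9 = 1 dB.
Undo the ratio: input overshoot = 1 × 8 = 8 dB, giving input = 17 dBu.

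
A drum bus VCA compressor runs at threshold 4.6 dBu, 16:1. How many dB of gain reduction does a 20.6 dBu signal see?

Overshoot = 20.6 − 4.6 = 16 dB.
After 16:1 compression the overshoot becomes 16/16 = 1 dB.
So the signal is attenuated by 16 − 1 = 15 dB.

15 dB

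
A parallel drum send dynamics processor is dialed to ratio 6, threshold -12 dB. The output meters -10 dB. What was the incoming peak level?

That's 2 dB above the -12 dB threshold.
Before 6:1 compression the overshoot was 2 × 6 = 12 dB, so input = -12 + 12 = 0 dB.

0 dB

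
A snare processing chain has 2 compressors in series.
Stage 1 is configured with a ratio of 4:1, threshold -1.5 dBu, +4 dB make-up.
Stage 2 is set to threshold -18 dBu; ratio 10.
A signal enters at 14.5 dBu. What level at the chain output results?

-15.55 dBu

Stage 1: 16 dB above -1.5 dBu, reduced 4:1 to 4 dB above → 2.5 dBu; +4 dB make-up → 6.5 dBu.
Stage 2: 24.5 dB above -18 dBu, reduced 10:1 to 2.45 dB above → -15.55 dBu.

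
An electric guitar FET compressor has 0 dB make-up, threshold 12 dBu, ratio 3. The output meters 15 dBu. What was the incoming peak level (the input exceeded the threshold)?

21 dBu

That's 3 dB above the 12 dBu threshold.
Undo the ratio: input overshoot = 3 × 3 = 9 dB, giving input = 21 dBu.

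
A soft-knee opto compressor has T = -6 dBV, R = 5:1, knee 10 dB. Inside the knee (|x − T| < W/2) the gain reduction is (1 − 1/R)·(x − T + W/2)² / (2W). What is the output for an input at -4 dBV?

x − T + W/2 = -4 − (-6) + 5 = 7.
GR = (1 − 1/5) × 7² / 20 = 0.8 × 49 / 20 = 1.96 dB.
Output = -4 − 1.96 = -5.96 dBV.

-5.96 dBV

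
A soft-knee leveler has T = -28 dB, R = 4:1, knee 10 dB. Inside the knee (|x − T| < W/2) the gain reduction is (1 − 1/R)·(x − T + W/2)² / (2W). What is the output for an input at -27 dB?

-28.35 dB

x − T + W/2 = -27 − (-28) + 5 = 6.
GR = (1 − 1/4) × 6² / 20 = 0.75 × 36 / 20 = 1.35 dB.
Output = -27 − 1.35 = -28.35 dB.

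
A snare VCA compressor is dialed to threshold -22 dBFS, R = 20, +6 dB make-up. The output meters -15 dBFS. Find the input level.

Stripping the +6 dB make-up gives -21 dBFS at the gain stage.
The compressed level sits -21 − (-22) = 1 dB over threshold.
Before 20:1 compression the overshoot was 1 × 20 = 20 dB, so input = -22 + 20 = -2 dBFS.

-2 dBFS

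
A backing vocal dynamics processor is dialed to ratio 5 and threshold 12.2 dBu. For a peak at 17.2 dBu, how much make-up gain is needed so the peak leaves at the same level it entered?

4 dB

Without make-up, output = threshold + overshoot/5 = 12.2 + 1 = 13.2 dBu.
Gap to target: 4 dB.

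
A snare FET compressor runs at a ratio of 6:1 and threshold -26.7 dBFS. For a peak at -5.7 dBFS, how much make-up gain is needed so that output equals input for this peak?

Overshoot 21 dB → 21/6 = 3.5 dB after compression, so the compressed level is -26.7 + 3.5 = -23.2 dBFS.
Make-up = target − compressed = -5.7 − (-23.2) = 17.5 dB.

17.5 dB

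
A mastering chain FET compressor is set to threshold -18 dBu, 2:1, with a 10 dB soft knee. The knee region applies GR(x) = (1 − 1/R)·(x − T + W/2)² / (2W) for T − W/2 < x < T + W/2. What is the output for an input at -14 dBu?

-16.025 dBu

x − T + W/2 = -14 − (-18) + 5 = 9.
GR = (1 − 1/2) × 9² / 20 = 0.5 × 81 / 20 = 2.025 dB.
Output = -14 − 2.025 = -16.025 dBu.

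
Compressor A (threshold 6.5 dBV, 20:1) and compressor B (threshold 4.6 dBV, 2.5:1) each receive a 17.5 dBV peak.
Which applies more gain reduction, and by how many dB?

A, by 2.71 dB

A: 11 dB over, compressed to 0.55 dB over, so 10.45 dB of GR.
B: 12.9 dB over, compressed to 5.16 dB over, so 7.74 dB of GR.
A reduces 2.71 dB more.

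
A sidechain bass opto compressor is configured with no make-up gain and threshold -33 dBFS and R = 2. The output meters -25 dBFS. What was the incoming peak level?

That's 8 dB above the -33 dBFS threshold.
Before 2:1 compression the overshoot was 8 × 2 = 16 dB, so input = -33 + 16 = -17 dBFS.

-17 dBFS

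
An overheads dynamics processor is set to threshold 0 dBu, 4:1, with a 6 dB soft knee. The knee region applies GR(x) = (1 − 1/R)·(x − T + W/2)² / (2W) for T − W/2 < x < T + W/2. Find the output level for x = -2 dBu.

-2.0625 dBu

x − T + W/2 = -2 − 0 + 3 = 1.
GR = (1 − 1/4) × 1² / 12 = 0.75 × 1 / 12 = 0.0625 dB.
Output = -2 − 0.0625 = -2.0625 dBu.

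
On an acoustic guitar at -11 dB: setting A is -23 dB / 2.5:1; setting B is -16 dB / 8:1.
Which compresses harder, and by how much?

A, by 2.825 dB

A: 12 dB over, compressed to 4.8 dB over, so 7.2 dB of GR.
B: 5 dB over, compressed to 0.625 dB over, so 4.375 dB of GR.
Difference: 2.825 dB in favour of A.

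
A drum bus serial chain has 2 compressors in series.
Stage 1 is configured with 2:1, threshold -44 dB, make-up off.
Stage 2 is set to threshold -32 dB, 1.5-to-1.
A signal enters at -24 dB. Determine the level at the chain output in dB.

-34 dB

Stage 1: overshoot 20 dB → 20/2 = 10 dB → -34 dB.
Stage 2: -34 dB is at or below the -32 dB threshold — no compression; output -34 dB.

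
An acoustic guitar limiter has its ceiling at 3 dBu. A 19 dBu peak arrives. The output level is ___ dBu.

A brickwall limiter is an ∞:1 compressor: any input above the ceiling is clamped to 3 dBu.

3 dBu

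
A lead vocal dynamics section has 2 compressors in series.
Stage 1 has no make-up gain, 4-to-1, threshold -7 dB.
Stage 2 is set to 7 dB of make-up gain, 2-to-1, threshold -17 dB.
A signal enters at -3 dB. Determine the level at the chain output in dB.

-4.5 dB

Stage 1: overshoot 4 dB → 4/4 = 1 dB → -6 dB.
Stage 2: -6 dB is 11 dB over -17 dB; at 2:1 that becomes 5.5 dB over, giving -11.5 dB; +7 dB make-up → -4.5 dB.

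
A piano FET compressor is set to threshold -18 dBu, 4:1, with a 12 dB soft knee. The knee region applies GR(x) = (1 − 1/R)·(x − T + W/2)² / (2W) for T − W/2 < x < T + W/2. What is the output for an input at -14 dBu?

-17.125 dBu

x − T + W/2 = -14 − (-18) + 6 = 10.
GR = (1 − 1/4) × 10² / 24 = 0.75 × 100 / 24 = 3.125 dB.
Output = -14 − 3.125 = -17.125 dBu.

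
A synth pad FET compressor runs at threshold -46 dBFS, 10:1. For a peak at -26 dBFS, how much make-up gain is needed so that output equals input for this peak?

18 dB

The peak compresses to -46 + 20/10 = -44 dBFS.
To reach -26 dBFS requires -26 − (-44) = 18 dB of make-up.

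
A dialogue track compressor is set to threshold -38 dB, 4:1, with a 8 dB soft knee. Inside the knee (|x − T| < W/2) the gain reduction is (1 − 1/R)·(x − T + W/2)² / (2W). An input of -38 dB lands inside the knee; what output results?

-38.75 dB

x − T + W/2 = -38 − (-38) + 4 = 4.
GR = (1 − 1/4) × 4² / 16 = 0.75 × 16 / 16 = 0.75 dB.
Output = -38 − 0.75 = -38.75 dB.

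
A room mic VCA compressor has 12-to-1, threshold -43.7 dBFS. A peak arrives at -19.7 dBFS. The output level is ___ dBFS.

-41.7 dBFS

The input is 24 dB above the -43.7 dBFS threshold.
At 12:1 the overshoot is divided by 12, leaving 2 dB above threshold.
Output = -43.7 + 2 = -41.7 dBFS.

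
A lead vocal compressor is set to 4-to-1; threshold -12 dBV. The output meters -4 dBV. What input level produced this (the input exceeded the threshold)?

20 dBV

Post-compression overshoot = -4 − (-12) = 8 dB.
Before 4:1 compression the overshoot was 8 × 4 = 32 dB, so input = -12 + 32 = 20 dBV.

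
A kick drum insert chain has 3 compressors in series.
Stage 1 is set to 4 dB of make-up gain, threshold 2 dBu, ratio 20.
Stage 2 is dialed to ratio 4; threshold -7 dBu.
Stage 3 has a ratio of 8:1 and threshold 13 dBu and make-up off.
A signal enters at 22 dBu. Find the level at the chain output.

-3.5 dBu

Stage 1: 22 dBu is 20 dB over 2 dBu; at 20:1 that becomes 1 dB over, giving 3 dBu; +4 dB make-up → 7 dBu.
Stage 2: 7 dBu is 14 dB over -7 dBu; at 4:1 that becomes 3.5 dB over, giving -3.5 dBu.
Stage 3: below threshold (-3.5 ≤ 13); passes unchanged; output -3.5 dBu.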